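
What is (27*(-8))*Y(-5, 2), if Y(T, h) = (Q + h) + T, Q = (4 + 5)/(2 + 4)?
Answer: 324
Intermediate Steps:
Q = 3/2 (Q = 9/6 = 9*(⅙) = 3/2 ≈ 1.5000)
Y(T, h) = 3/2 + T + h (Y(T, h) = (3/2 + h) + T = 3/2 + T + h)
(27*(-8))*Y(-5, 2) = (27*(-8))*(3/2 - 5 + 2) = -216*(-3/2) = 324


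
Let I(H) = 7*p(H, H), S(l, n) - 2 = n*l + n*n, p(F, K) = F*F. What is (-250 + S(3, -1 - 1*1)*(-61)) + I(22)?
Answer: 3138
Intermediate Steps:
p(F, K) = F²
S(l, n) = 2 + n² + l*n (S(l, n) = 2 + (n*l + n*n) = 2 + (l*n + n²) = 2 + (n² + l*n) = 2 + n² + l*n)
I(H) = 7*H²
(-250 + S(3, -1 - 1*1)*(-61)) + I(22) = (-250 + (2 + (-1 - 1*1)² + 3*(-1 - 1*1))*(-61)) + 7*22² = (-250 + (2 + (-1 - 1)² + 3*(-1 - 1))*(-61)) + 7*484 = (-250 + (2 + (-2)² + 3*(-2))*(-61)) + 3388 = (-250 + (2 + 4 - 6)*(-61)) + 3388 = (-250 + 0*(-61)) + 3388 = (-250 + 0) + 3388 = -250 + 3388 = 3138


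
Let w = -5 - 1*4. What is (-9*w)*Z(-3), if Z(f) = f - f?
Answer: 0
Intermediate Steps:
Z(f) = 0
w = -9 (w = -5 - 4 = -9)
(-9*w)*Z(-3) = -9*(-9)*0 = 81*0 = 0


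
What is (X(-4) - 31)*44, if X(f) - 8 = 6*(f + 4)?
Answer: -1012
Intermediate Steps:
X(f) = 32 + 6*f (X(f) = 8 + 6*(f + 4) = 8 + 6*(4 + f) = 8 + (24 + 6*f) = 32 + 6*f)
(X(-4) - 31)*44 = ((32 + 6*(-4)) - 31)*44 = ((32 - 24) - 31)*44 = (8 - 31)*44 = -23*44 = -1012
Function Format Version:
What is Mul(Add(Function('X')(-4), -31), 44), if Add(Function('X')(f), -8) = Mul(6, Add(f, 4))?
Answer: -1012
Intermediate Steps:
Function('X')(f) = Add(32, Mul(6, f)) (Function('X')(f) = Add(8, Mul(6, Add(f, 4))) = Add(8, Mul(6, Add(4, f))) = Add(8, Add(24, Mul(6, f))) = Add(32, Mul(6, f)))
Mul(Add(Function('X')(-4), -31), 44) = Mul(Add(Add(32, Mul(6, -4)), -31), 44) = Mul(Add(Add(32, -24), -31), 44) = Mul(Add(8, -31), 44) = Mul(-23, 44) = -1012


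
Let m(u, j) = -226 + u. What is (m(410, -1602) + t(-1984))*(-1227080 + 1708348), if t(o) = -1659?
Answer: -709870300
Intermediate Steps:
(m(410, -1602) + t(-1984))*(-1227080 + 1708348) = ((-226 + 410) - 1659)*(-1227080 + 1708348) = (184 - 1659)*481268 = -1475*481268 = -709870300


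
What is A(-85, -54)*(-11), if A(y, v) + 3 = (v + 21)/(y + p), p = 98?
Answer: 792/13 ≈ 60.923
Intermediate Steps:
A(y, v) = -3 + (21 + v)/(98 + y) (A(y, v) = -3 + (v + 21)/(y + 98) = -3 + (21 + v)/(98 + y))
A(-85, -54)*(-11) = ((-273 - 54 - 3*(-85))/(98 - 85))*(-11) = ((-273 - 54 + 255)/13)*(-11) = ((1/13)*(-72))*(-11) = -72/13*(-11) = 792/13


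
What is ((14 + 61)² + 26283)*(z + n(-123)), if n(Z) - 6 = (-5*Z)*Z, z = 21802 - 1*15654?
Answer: -2217318828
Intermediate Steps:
z = 6148 (z = 21802 - 15654 = 6148)
n(Z) = 6 - 5*Z² (n(Z) = 6 + (-5*Z)*Z = 6 - 5*Z²)
((14 + 61)² + 26283)*(z + n(-123)) = ((14 + 61)² + 26283)*(6148 + (6 - 5*(-123)²)) = (75² + 26283)*(6148 + (6 - 5*15129)) = (5625 + 26283)*(6148 + (6 - 75645)) = 31908*(6148 - 75639) = 31908*(-69491) = -2217318828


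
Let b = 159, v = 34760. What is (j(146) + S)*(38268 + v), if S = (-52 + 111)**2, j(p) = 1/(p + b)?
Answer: 77534265768/305 ≈ 2.5421e+8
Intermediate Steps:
j(p) = 1/(159 + p) (j(p) = 1/(p + 159) = 1/(159 + p))
S = 3481 (S = 59**2 = 3481)
(j(146) + S)*(38268 + v) = (1/(159 + 146) + 3481)*(38268 + 34760) = (1/305 + 3481)*73028 = (1061706/305)*73028 = 77534265768/305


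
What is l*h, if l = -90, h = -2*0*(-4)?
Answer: 0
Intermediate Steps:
h = 0 (h = 0*(-4) = 0)
l*h = -90*0 = 0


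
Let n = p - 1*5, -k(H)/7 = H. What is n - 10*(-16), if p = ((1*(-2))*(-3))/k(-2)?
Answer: 1088/7 ≈ 155.43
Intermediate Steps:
k(H) = -7*H
p = 3/7 (p = ((1*(-2))*(-3))/((-7*(-2))) = -2*(-3)/14 = 6*(1/14) = 3/7 ≈ 0.42857)
n = -32/7 (n = 3/7 - 1*5 = 3/7 - 5 = -32/7 ≈ -4.5714)
n - 10*(-16) = -32/7 - 10*(-16) = -32/7 + 160 = 1088/7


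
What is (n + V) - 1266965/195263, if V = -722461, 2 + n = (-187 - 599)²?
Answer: -20438859386/195263 ≈ -1.0467e+5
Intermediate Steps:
n = 617794 (n = -2 + (-187 - 599)² = -2 + (-786)² = -2 + 617796 = 617794)
(n + V) - 1266965/195263 = (617794 - 722461) - 1266965/195263 = -104667 - 1266965*1/195263 = -104667 - 1266965/195263 = -20438859386/195263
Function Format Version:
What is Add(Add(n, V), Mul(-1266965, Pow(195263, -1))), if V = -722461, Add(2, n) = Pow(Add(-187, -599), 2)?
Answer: Rational(-20438859386, 195263) ≈ -1.0467e+5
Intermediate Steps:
n = 617794 (n = Add(-2, Pow(Add(-187, -599), 2)) = Add(-2, Pow(-786, 2)) = Add(-2, 617796) = 617794)
Add(Add(n, V), Mul(-1266965, Pow(195263, -1))) = Add(Add(617794, -722461), Mul(-1266965, Pow(195263, -1))) = Add(-104667, Mul(-1266965, Rational(1, 195263))) = Add(-104667, Rational(-1266965, 195263)) = Rational(-20438859386, 195263)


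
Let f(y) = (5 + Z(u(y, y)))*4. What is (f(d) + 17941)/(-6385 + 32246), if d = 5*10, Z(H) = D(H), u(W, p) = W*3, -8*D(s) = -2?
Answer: 17962/25861 ≈ 0.69456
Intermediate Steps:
D(s) = 1/4 (D(s) = -1/8*(-2) = 1/4)
u(W, p) = 3*W
Z(H) = 1/4
d = 50
f(y) = 21 (f(y) = (5 + 1/4)*4 = (21/4)*4 = 21)
(f(d) + 17941)/(-6385 + 32246) = (21 + 17941)/(-6385 + 32246) = 17962/25861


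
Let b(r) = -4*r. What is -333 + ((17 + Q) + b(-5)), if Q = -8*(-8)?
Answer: -232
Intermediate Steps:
Q = 64
-333 + ((17 + Q) + b(-5)) = -333 + ((17 + 64) - 4*(-5)) = -333 + (81 + 20) = -333 + 101 = -232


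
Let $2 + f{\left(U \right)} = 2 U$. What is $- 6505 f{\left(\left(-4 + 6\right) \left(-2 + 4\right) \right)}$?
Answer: $-39030$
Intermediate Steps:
$f{\left(U \right)} = -2 + 2 U$
$- 6505 f{\left(\left(-4 + 6\right) \left(-2 + 4\right) \right)} = - 6505 \left(-2 + 2 \left(-4 + 6\right) \left(-2 + 4\right)\right) = - 6505 \left(-2 + 2 \cdot 2 \cdot 2\right) = - 6505 \left(-2 + 2 \cdot 4\right) = - 6505 \left(-2 + 8\right) = \left(-6505\right) 6 = -39030$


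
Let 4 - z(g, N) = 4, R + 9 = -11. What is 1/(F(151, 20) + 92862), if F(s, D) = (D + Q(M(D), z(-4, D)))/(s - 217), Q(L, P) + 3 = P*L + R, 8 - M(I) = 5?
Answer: 22/2042965 ≈ 1.0769e-5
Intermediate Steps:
R = -20 (R = -9 - 11 = -20)
z(g, N) = 0 (z(g, N) = 4 - 1*4 = 4 - 4 = 0)
M(I) = 3 (M(I) = 8 - 1*5 = 8 - 5 = 3)
Q(L, P) = -23 + L*P (Q(L, P) = -3 + (P*L - 20) = -3 + (L*P - 20) = -3 + (-20 + L*P) = -23 + L*P)
F(s, D) = (-23 + D)/(-217 + s) (F(s, D) = (D + (-23 + 3*0))/(s - 217) = (D + (-23 + 0))/(-217 + s) = (D - 23)/(-217 + s) = (-23 + D)/(-217 + s))
1/(F(151, 20) + 92862) = 1/((-23 + 20)/(-217 + 151) + 92862) = 1/(-3/(-66) + 92862) = 1/(-1/66*(-3) + 92862) = 1/(1/22 + 92862) = 1/(2042965/22) = 22/2042965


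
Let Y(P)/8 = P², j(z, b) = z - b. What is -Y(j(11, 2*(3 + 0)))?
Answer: -200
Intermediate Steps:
Y(P) = 8*P²
-Y(j(11, 2*(3 + 0))) = -8*(11 - 2*(3 + 0))² = -8*(11 - 2*3)² = -8*(11 - 1*6)² = -8*(11 - 6)² = -8*5² = -8*25 = -1*200 = -200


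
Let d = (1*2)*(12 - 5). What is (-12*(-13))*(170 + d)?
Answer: 28704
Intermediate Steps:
d = 14 (d = 2*7 = 14)
(-12*(-13))*(170 + d) = (-12*(-13))*(170 + 14) = 156*184 = 28704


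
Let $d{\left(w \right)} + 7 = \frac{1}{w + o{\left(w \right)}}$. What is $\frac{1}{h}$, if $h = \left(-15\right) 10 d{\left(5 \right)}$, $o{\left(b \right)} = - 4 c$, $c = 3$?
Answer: $\frac{7}{7500} \approx 0.00093333$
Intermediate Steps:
$o{\left(b \right)} = -12$ ($o{\left(b \right)} = \left(-4\right) 3 = -12$)
$d{\left(w \right)} = -7 + \frac{1}{-12 + w}$ ($d{\left(w \right)} = -7 + \frac{1}{w - 12} = -7 + \frac{1}{-12 + w}$)
$h = \frac{7500}{7}$ ($h = \left(-15\right) 10 \frac{85 - 35}{-12 + 5} = - 150 \frac{85 - 35}{-7} = - 150 \left(\left(- \frac{1}{7}\right) 50\right) = \left(-150\right) \left(- \frac{50}{7}\right) = \frac{7500}{7} \approx 1071.4$)
$\frac{1}{h} = \frac{1}{\frac{7500}{7}} = \frac{7}{7500}$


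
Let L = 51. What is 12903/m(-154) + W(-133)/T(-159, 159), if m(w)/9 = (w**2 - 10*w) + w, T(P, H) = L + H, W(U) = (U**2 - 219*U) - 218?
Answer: 1085347/4890 ≈ 221.95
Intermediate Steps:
W(U) = -218 + U**2 - 219*U
T(P, H) = 51 + H
m(w) = -81*w + 9*w**2 (m(w) = 9*((w**2 - 10*w) + w) = 9*(w**2 - 9*w) = -81*w + 9*w**2)
12903/m(-154) + W(-133)/T(-159, 159) = 12903/((9*(-154)*(-9 - 154))) + (-218 + (-133)**2 - 219*(-133))/(51 + 159) = 12903/((9*(-154)*(-163))) + (-218 + 17689 + 29127)/210 = 12903/225918 + 46598*(1/210) = 12903*(1/225918) + 23299/105 = 391/6846 + 23299/105 = 1085347/4890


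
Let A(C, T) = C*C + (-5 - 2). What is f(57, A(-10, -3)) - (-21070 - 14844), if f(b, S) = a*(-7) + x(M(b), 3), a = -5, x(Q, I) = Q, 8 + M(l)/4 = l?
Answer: 36145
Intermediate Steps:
M(l) = -32 + 4*l
A(C, T) = -7 + C² (A(C, T) = C² - 7 = -7 + C²)
f(b, S) = 3 + 4*b (f(b, S) = -5*(-7) + (-32 + 4*b) = 35 + (-32 + 4*b) = 3 + 4*b)
f(57, A(-10, -3)) - (-21070 - 14844) = (3 + 4*57) - (-21070 - 14844) = (3 + 228) - 1*(-35914) = 231 + 35914 = 36145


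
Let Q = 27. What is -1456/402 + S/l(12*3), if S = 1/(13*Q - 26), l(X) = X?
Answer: -2839133/783900 ≈ -3.6218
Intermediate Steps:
S = 1/325 (S = 1/(13*27 - 26) = 1/(351 - 26) = 1/325 ≈ 0.0030769)
-1456/402 + S/l(12*3) = -1456/402 + 1/(325*((12*3))) = -1456*1/402 + (1/325)/36 = -728/201 + (1/325)*(1/36) = -728/201 + 1/11700 = -2839133/783900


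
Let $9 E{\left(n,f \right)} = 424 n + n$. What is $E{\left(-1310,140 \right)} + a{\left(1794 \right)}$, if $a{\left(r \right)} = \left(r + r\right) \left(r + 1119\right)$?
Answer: $\frac{93509846}{9} \approx 1.039 \cdot 10^{7}$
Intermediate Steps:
$E{\left(n,f \right)} = \frac{425 n}{9}$ ($E{\left(n,f \right)} = \frac{424 n + n}{9} = \frac{425 n}{9}$)
$a{\left(r \right)} = 2 r \left(1119 + r\right)$
$E{\left(-1310,140 \right)} + a{\left(1794 \right)} = \frac{425}{9} \left(-1310\right) + 2 \cdot 1794 \left(1119 + 1794\right) = - \frac{556750}{9} + 2 \cdot 1794 \cdot 2913 = - \frac{556750}{9} + 10451844 = \frac{93509846}{9}$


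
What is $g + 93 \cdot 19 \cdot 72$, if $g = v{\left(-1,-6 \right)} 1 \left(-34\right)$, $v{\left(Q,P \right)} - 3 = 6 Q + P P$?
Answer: $126102$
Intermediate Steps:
$v{\left(Q,P \right)} = 3 + P^{2} + 6 Q$ ($v{\left(Q,P \right)} = 3 + \left(6 Q + P P\right) = 3 + \left(6 Q + P^{2}\right) = 3 + \left(P^{2} + 6 Q\right) = 3 + P^{2} + 6 Q$)
$g = -1122$ ($g = \left(3 + \left(-6\right)^{2} + 6 \left(-1\right)\right) 1 \left(-34\right) = \left(3 + 36 - 6\right) 1 \left(-34\right) = 33 \cdot 1 \left(-34\right) = 33 \left(-34\right) = -1122$)
$g + 93 \cdot 19 \cdot 72 = -1122 + 93 \cdot 19 \cdot 72 = -1122 + 1767 \cdot 72 = -1122 + 127224 = 126102$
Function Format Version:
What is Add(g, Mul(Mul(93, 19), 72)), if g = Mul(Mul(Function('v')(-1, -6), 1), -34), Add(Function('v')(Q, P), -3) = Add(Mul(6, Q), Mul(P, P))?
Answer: 126102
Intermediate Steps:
Function('v')(Q, P) = Add(3, Pow(P, 2), Mul(6, Q)) (Function('v')(Q, P) = Add(3, Add(Mul(6, Q), Mul(P, P))) = Add(3, Add(Mul(6, Q), Pow(P, 2))) = Add(3, Add(Pow(P, 2), Mul(6, Q))) = Add(3, Pow(P, 2), Mul(6, Q)))
g = -1122 (g = Mul(Mul(Add(3, Pow(-6, 2), Mul(6, -1)), 1), -34) = Mul(Mul(Add(3, 36, -6), 1), -34) = Mul(Mul(33, 1), -34) = Mul(33, -34) = -1122)
Add(g, Mul(Mul(93, 19), 72)) = Add(-1122, Mul(Mul(93, 19), 72)) = Add(-1122, Mul(1767, 72)) = Add(-1122, 127224) = 126102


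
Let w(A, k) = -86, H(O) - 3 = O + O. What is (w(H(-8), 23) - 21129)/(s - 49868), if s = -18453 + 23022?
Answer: 21215/45299 ≈ 0.46833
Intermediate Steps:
H(O) = 3 + 2*O (H(O) = 3 + (O + O) = 3 + 2*O)
s = 4569
(w(H(-8), 23) - 21129)/(s - 49868) = (-86 - 21129)/(4569 - 49868) = -21215/(-45299) = -21215*(-1/45299) = 21215/45299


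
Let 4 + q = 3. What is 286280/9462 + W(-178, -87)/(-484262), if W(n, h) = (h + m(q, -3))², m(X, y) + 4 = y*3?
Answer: 34634976340/1145521761 ≈ 30.235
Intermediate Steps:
q = -1 (q = -4 + 3 = -1)
m(X, y) = -4 + 3*y (m(X, y) = -4 + y*3 = -4 + 3*y)
W(n, h) = (-13 + h)² (W(n, h) = (h + (-4 + 3*(-3)))² = (h + (-4 - 9))² = (h - 13)² = (-13 + h)²)
286280/9462 + W(-178, -87)/(-484262) = 286280/9462 + (-13 - 87)²/(-484262) = 286280*(1/9462) + (-100)²*(-1/484262) = 143140/4731 + 10000*(-1/484262) = 143140/4731 - 5000/242131 = 34634976340/1145521761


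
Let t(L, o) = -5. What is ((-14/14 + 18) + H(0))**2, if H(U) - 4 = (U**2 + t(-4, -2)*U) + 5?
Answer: 676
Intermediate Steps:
H(U) = 9 + U**2 - 5*U (H(U) = 4 + ((U**2 - 5*U) + 5) = 4 + (5 + U**2 - 5*U) = 9 + U**2 - 5*U)
((-14/14 + 18) + H(0))**2 = ((-14/14 + 18) + (9 + 0**2 - 5*0))**2 = ((-14*1/14 + 18) + (9 + 0 + 0))**2 = ((-1 + 18) + 9)**2 = (17 + 9)**2 = 26**2 = 676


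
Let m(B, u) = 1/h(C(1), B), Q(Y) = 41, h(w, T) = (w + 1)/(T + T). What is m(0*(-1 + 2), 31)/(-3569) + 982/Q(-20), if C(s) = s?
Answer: 982/41 ≈ 23.951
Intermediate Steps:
h(w, T) = (1 + w)/(2*T) (h(w, T) = (1 + w)/((2*T)) = (1 + w)*(1/(2*T)) = (1 + w)/(2*T))
m(B, u) = B (m(B, u) = 1/((1 + 1)/(2*B)) = 1/((½)*2/B) = 1/(1/B) = B)
m(0*(-1 + 2), 31)/(-3569) + 982/Q(-20) = (0*(-1 + 2))/(-3569) + 982/41 = (0*1)*(-1/3569) + 982*(1/41) = 0*(-1/3569) + 982/41 = 0 + 982/41 = 982/41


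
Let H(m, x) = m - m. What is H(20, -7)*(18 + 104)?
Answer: 0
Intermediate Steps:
H(m, x) = 0
H(20, -7)*(18 + 104) = 0*(18 + 104) = 0*122 = 0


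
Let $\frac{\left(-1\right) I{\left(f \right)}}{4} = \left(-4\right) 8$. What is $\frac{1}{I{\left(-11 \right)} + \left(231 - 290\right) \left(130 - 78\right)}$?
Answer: $- \frac{1}{2940} \approx -0.00034014$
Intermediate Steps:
$I{\left(f \right)} = 128$ ($I{\left(f \right)} = - 4 \left(\left(-4\right) 8\right) = \left(-4\right) \left(-32\right) = 128$)
$\frac{1}{I{\left(-11 \right)} + \left(231 - 290\right) \left(130 - 78\right)} = \frac{1}{128 + \left(231 - 290\right) \left(130 - 78\right)} = \frac{1}{128 - 3068} = \frac{1}{-2940} = - \frac{1}{2940}$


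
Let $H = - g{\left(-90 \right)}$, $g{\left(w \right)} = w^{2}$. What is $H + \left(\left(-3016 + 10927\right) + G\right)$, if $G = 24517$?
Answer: $24328$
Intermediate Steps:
$H = -8100$ ($H = - \left(-90\right)^{2} = \left(-1\right) 8100 = -8100$)
$H + \left(\left(-3016 + 10927\right) + G\right) = -8100 + \left(\left(-3016 + 10927\right) + 24517\right) = -8100 + \left(7911 + 24517\right) = -8100 + 32428 = 24328$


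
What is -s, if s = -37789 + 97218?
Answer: -59429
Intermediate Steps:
s = 59429
-s = -1*59429 = -59429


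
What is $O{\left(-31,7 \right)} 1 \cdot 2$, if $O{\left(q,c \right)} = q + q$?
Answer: $-124$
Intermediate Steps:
$O{\left(q,c \right)} = 2 q$
$O{\left(-31,7 \right)} 1 \cdot 2 = 2 \left(-31\right) 1 \cdot 2 = \left(-62\right) 2 = -124$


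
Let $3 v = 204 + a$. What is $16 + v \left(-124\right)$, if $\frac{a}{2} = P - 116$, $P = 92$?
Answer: $-6432$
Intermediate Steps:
$a = -48$ ($a = 2 \left(92 - 116\right) = 2 \left(-24\right) = -48$)
$v = 52$ ($v = \frac{204 - 48}{3} = \frac{1}{3} \cdot 156 = 52$)
$16 + v \left(-124\right) = 16 + 52 \left(-124\right) = 16 - 6448 = -6432$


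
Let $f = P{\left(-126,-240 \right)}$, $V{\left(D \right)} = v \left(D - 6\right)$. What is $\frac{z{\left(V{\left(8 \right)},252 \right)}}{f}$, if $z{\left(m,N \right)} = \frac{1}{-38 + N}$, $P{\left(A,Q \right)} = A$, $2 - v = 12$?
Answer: $- \frac{1}{26964} \approx -3.7086 \cdot 10^{-5}$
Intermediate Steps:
$v = -10$ ($v = 2 - 12 = -10$)
$V{\left(D \right)} = 60 - 10 D$ ($V{\left(D \right)} = - 10 \left(D - 6\right) = - 10 \left(-6 + D\right) = 60 - 10 D$)
$f = -126$
$\frac{z{\left(V{\left(8 \right)},252 \right)}}{f} = \frac{1}{\left(-38 + 252\right) \left(-126\right)} = \frac{1}{214} \left(- \frac{1}{126}\right) = - \frac{1}{26964}$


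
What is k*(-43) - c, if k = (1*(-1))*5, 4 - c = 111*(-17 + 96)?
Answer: 8980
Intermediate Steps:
c = -8765 (c = 4 - 111*(-17 + 96) = 4 - 111*79 = 4 - 1*8769 = 4 - 8769 = -8765)
k = -5 (k = -1*5 = -5)
k*(-43) - c = -5*(-43) - 1*(-8765) = 215 + 8765 = 8980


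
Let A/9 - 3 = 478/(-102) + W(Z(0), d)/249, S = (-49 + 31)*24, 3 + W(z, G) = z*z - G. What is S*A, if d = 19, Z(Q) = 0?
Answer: 9735552/1411 ≈ 6899.8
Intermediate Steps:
W(z, G) = -3 + z**2 - G (W(z, G) = -3 + (z*z - G) = -3 + (z**2 - G) = -3 + z**2 - G)
S = -432 (S = -18*24 = -432)
A = -22536/1411 (A = 27 + 9*(478/(-102) + (-3 + 0**2 - 1*19)/249) = 27 + 9*(478*(-1/102) + (-3 + 0 - 19)*(1/249)) = 27 + 9*(-239/51 - 22*1/249) = 27 + 9*(-239/51 - 22/249) = 27 + 9*(-6737/1411) = 27 - 60633/1411 = -22536/1411 ≈ -15.972)
S*A = -432*(-22536/1411) = 9735552/1411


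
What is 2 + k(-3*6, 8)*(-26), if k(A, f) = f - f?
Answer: 2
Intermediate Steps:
k(A, f) = 0
2 + k(-3*6, 8)*(-26) = 2 + 0*(-26) = 2 + 0 = 2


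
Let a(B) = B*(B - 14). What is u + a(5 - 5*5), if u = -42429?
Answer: -41749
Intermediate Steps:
a(B) = B*(-14 + B)
u + a(5 - 5*5) = -42429 + (5 - 5*5)*(-14 + (5 - 5*5)) = -42429 + (5 - 25)*(-14 + (5 - 25)) = -42429 - 20*(-14 - 20) = -42429 - 20*(-34) = -42429 + 680 = -41749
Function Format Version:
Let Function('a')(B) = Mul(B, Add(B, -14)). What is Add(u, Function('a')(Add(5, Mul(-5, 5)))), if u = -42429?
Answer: -41749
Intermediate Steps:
Function('a')(B) = Mul(B, Add(-14, B))
Add(u, Function('a')(Add(5, Mul(-5, 5)))) = Add(-42429, Mul(Add(5, Mul(-5, 5)), Add(-14, Add(5, Mul(-5, 5))))) = Add(-42429, Mul(Add(5, -25), Add(-14, Add(5, -25)))) = Add(-42429, Mul(-20, Add(-14, -20))) = Add(-42429, Mul(-20, -34)) = Add(-42429, 680) = -41749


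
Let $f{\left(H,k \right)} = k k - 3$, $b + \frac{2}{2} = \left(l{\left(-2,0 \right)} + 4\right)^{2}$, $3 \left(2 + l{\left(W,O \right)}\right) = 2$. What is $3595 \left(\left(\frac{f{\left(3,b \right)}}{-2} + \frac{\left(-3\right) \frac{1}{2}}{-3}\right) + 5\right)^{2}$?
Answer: $\frac{12855292195}{26244} \approx 4.8984 \cdot 10^{5}$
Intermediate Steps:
$l{\left(W,O \right)} = - \frac{4}{3}$ ($l{\left(W,O \right)} = -2 + \frac{1}{3} \cdot 2 = -2 + \frac{2}{3} = - \frac{4}{3}$)
$b = \frac{55}{9}$ ($b = -1 + \left(- \frac{4}{3} + 4\right)^{2} = -1 + \left(\frac{8}{3}\right)^{2} = -1 + \frac{64}{9} = \frac{55}{9} \approx 6.1111$)
$f{\left(H,k \right)} = -3 + k^{2}$ ($f{\left(H,k \right)} = k^{2} - 3 = -3 + k^{2}$)
$3595 \left(\left(\frac{f{\left(3,b \right)}}{-2} + \frac{\left(-3\right) \frac{1}{2}}{-3}\right) + 5\right)^{2} = 3595 \left(\left(\frac{-3 + \left(\frac{55}{9}\right)^{2}}{-2} + \frac{\left(-3\right) \frac{1}{2}}{-3}\right) + 5\right)^{2} = 3595 \left(\left(\left(-3 + \frac{3025}{81}\right) \left(- \frac{1}{2}\right) + \left(-3\right) \frac{1}{2} \left(- \frac{1}{3}\right)\right) + 5\right)^{2} = 3595 \left(\left(\frac{2782}{81} \left(- \frac{1}{2}\right) - - \frac{1}{2}\right) + 5\right)^{2} = 3595 \left(\left(- \frac{1391}{81} + \frac{1}{2}\right) + 5\right)^{2} = 3595 \left(- \frac{2701}{162} + 5\right)^{2} = 3595 \left(- \frac{1891}{162}\right)^{2} = 3595 \cdot \frac{3575881}{26244} = \frac{12855292195}{26244}$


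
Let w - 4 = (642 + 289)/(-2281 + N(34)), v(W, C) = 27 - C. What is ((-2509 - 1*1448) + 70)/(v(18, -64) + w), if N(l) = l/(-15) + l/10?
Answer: -132927626/3234845 ≈ -41.092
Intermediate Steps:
N(l) = l/30 (N(l) = l*(-1/15) + l*(⅒) = -l/15 + l/10 = l/30)
w = 122827/34198 (w = 4 + (642 + 289)/(-2281 + (1/30)*34) = 4 + 931/(-2281 + 17/15) = 4 + 931/(-34198/15) = 4 + 931*(-15/34198) = 4 - 13965/34198 = 122827/34198 ≈ 3.5916)
((-2509 - 1*1448) + 70)/(v(18, -64) + w) = ((-2509 - 1*1448) + 70)/((27 - 1*(-64)) + 122827/34198) = ((-2509 - 1448) + 70)/((27 + 64) + 122827/34198) = (-3957 + 70)/(91 + 122827/34198) = -3887/3234845/34198 = -3887*34198/3234845 = -132927626/3234845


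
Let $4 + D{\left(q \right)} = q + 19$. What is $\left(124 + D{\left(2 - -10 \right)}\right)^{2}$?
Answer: $22801$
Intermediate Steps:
$D{\left(q \right)} = 15 + q$ ($D{\left(q \right)} = -4 + \left(q + 19\right) = -4 + \left(19 + q\right) = 15 + q$)
$\left(124 + D{\left(2 - -10 \right)}\right)^{2} = \left(124 + \left(15 + \left(2 - -10\right)\right)\right)^{2} = \left(124 + \left(15 + \left(2 + 10\right)\right)\right)^{2} = \left(124 + \left(15 + 12\right)\right)^{2} = \left(124 + 27\right)^{2} = 151^{2} = 22801$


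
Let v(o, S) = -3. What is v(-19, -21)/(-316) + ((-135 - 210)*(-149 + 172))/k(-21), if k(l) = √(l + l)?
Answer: 3/316 + 2645*I*√42/14 ≈ 0.0094937 + 1224.4*I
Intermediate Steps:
k(l) = √2*√l (k(l) = √(2*l) = √2*√l)
v(-19, -21)/(-316) + ((-135 - 210)*(-149 + 172))/k(-21) = -3/(-316) + ((-135 - 210)*(-149 + 172))/((√2*√(-21))) = -3*(-1/316) + (-345*23)/((√2*(I*√21))) = 3/316 - 7935*(-I*√42/42) = 3/316 - (-2645)*I*√42/14 = 3/316 + 2645*I*√42/14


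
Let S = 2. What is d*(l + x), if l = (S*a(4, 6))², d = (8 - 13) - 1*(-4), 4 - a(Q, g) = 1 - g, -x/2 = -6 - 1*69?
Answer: -474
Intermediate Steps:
x = 150 (x = -2*(-6 - 1*69) = -2*(-6 - 69) = -2*(-75) = 150)
a(Q, g) = 3 + g (a(Q, g) = 4 - (1 - g) = 4 + (-1 + g) = 3 + g)
d = -1 (d = -5 + 4 = -1)
l = 324 (l = (2*(3 + 6))² = (2*9)² = 18² = 324)
d*(l + x) = -(324 + 150) = -1*474 = -474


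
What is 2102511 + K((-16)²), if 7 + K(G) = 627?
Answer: 2103131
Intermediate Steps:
K(G) = 620 (K(G) = -7 + 627 = 620)
2102511 + K((-16)²) = 2102511 + 620 = 2103131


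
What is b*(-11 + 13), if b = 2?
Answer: 4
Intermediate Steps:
b*(-11 + 13) = 2*(-11 + 13) = 2*2 = 4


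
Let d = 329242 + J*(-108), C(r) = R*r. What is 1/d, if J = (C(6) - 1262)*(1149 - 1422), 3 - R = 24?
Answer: -1/40594550 ≈ -2.4634e-8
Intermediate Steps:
R = -21 (R = 3 - 1*24 = 3 - 24 = -21)
C(r) = -21*r
J = 378924 (J = (-21*6 - 1262)*(1149 - 1422) = (-126 - 1262)*(-273) = -1388*(-273) = 378924)
d = -40594550 (d = 329242 + 378924*(-108) = 329242 - 40923792 = -40594550)
1/d = 1/(-40594550) = -1/40594550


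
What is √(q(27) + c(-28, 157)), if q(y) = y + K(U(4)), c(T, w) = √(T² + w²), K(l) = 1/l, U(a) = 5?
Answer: √(680 + 25*√25433)/5 ≈ 13.663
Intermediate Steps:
q(y) = ⅕ + y (q(y) = y + 1/5 = y + ⅕ = ⅕ + y)
√(q(27) + c(-28, 157)) = √((⅕ + 27) + √((-28)² + 157²)) = √(136/5 + √(784 + 24649)) = √(136/5 + √25433)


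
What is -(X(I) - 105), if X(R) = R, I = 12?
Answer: 93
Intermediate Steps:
-(X(I) - 105) = -(12 - 105) = -1*(-93) = 93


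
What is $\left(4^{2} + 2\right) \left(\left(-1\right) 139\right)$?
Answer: $-2502$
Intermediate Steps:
$\left(4^{2} + 2\right) \left(\left(-1\right) 139\right) = \left(16 + 2\right) \left(-139\right) = 18 \left(-139\right) = -2502$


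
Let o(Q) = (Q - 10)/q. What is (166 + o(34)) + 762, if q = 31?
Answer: 28792/31 ≈ 928.77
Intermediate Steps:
o(Q) = -10/31 + Q/31 (o(Q) = (Q - 10)/31 = (-10 + Q)*(1/31) = -10/31 + Q/31)
(166 + o(34)) + 762 = (166 + (-10/31 + (1/31)*34)) + 762 = (166 + (-10/31 + 34/31)) + 762 = (166 + 24/31) + 762 = 5170/31 + 762 = 28792/31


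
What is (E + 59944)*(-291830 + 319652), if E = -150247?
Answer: -2512410066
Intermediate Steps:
(E + 59944)*(-291830 + 319652) = (-150247 + 59944)*(-291830 + 319652) = -90303*27822 = -2512410066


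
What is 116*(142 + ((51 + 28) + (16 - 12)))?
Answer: 26100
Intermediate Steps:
116*(142 + ((51 + 28) + (16 - 12))) = 116*(142 + (79 + 4)) = 116*(142 + 83) = 116*225 = 26100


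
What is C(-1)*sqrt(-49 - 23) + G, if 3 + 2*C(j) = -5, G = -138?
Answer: -138 - 24*I*sqrt(2) ≈ -138.0 - 33.941*I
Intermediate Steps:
C(j) = -4 (C(j) = -3/2 + (1/2)*(-5) = -3/2 - 5/2 = -4)
C(-1)*sqrt(-49 - 23) + G = -4*sqrt(-49 - 23) - 138 = -24*I*sqrt(2) - 138 = -138 - 24*I*sqrt(2)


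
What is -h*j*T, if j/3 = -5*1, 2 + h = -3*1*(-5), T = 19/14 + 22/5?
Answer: 15717/14 ≈ 1122.6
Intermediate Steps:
T = 403/70 (T = 19*(1/14) + 22*(⅕) = 19/14 + 22/5 = 403/70 ≈ 5.7571)
h = 13 (h = -2 - 3*1*(-5) = -2 - 3*(-5) = -2 + 15 = 13)
j = -15 (j = 3*(-5*1) = 3*(-5) = -15)
-h*j*T = -13*(-15)*403/70 = -(-195)*403/70 = -1*(-15717/14) = 15717/14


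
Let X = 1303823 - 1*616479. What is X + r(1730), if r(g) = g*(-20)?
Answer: 652744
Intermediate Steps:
X = 687344 (X = 1303823 - 616479 = 687344)
r(g) = -20*g
X + r(1730) = 687344 - 20*1730 = 687344 - 34600 = 652744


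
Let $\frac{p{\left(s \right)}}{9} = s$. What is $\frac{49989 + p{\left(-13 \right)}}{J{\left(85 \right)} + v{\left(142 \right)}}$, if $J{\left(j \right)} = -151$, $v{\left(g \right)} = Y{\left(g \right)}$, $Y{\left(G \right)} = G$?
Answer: $- \frac{16624}{3} \approx -5541.3$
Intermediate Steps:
$v{\left(g \right)} = g$
$p{\left(s \right)} = 9 s$
$\frac{49989 + p{\left(-13 \right)}}{J{\left(85 \right)} + v{\left(142 \right)}} = \frac{49989 + 9 \left(-13\right)}{-151 + 142} = \frac{49989 - 117}{-9} = 49872 \left(- \frac{1}{9}\right) = - \frac{16624}{3}$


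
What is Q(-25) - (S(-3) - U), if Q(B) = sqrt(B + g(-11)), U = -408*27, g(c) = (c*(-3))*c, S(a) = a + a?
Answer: -11010 + 2*I*sqrt(97) ≈ -11010.0 + 19.698*I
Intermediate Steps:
S(a) = 2*a
g(c) = -3*c**2 (g(c) = (-3*c)*c = -3*c**2)
U = -11016
Q(B) = sqrt(-363 + B) (Q(B) = sqrt(B - 3*(-11)**2) = sqrt(B - 3*121) = sqrt(B - 363) = sqrt(-363 + B))
Q(-25) - (S(-3) - U) = sqrt(-363 - 25) - (2*(-3) - 1*(-11016)) = sqrt(-388) - (-6 + 11016) = 2*I*sqrt(97) - 1*11010 = 2*I*sqrt(97) - 11010 = -11010 + 2*I*sqrt(97)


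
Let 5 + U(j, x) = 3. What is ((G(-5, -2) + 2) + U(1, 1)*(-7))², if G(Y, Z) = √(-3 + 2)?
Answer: (16 + I)² ≈ 255.0 + 32.0*I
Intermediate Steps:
G(Y, Z) = I (G(Y, Z) = √(-1) = I)
U(j, x) = -2 (U(j, x) = -5 + 3 = -2)
((G(-5, -2) + 2) + U(1, 1)*(-7))² = ((I + 2) - 2*(-7))² = ((2 + I) + 14)² = (16 + I)²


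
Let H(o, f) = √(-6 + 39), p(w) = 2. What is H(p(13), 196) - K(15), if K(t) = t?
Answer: -15 + √33 ≈ -9.2554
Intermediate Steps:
H(o, f) = √33
H(p(13), 196) - K(15) = √33 - 1*15 = √33 - 15 = -15 + √33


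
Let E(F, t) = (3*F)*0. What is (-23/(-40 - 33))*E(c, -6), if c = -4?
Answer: 0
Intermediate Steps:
E(F, t) = 0
(-23/(-40 - 33))*E(c, -6) = -23/(-40 - 33)*0 = -23/(-73)*0 = -23*(-1/73)*0 = (23/73)*0 = 0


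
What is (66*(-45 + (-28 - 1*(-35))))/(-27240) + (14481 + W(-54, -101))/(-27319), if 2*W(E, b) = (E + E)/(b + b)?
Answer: -2743443389/6263427130 ≈ -0.43801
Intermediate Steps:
W(E, b) = E/(2*b) (W(E, b) = ((E + E)/(b + b))/2 = ((2*E)/((2*b)))/2 = ((2*E)*(1/(2*b)))/2 = (E/b)/2 = E/(2*b))
(66*(-45 + (-28 - 1*(-35))))/(-27240) + (14481 + W(-54, -101))/(-27319) = (66*(-45 + (-28 - 1*(-35))))/(-27240) + (14481 + (1/2)*(-54)/(-101))/(-27319) = (66*(-45 + (-28 + 35)))*(-1/27240) + (14481 + (1/2)*(-54)*(-1/101))*(-1/27319) = (66*(-45 + 7))*(-1/27240) + (14481 + 27/101)*(-1/27319) = (66*(-38))*(-1/27240) + (1462608/101)*(-1/27319) = -2508*(-1/27240) - 1462608/2759219 = 209/2270 - 1462608/2759219 = -2743443389/6263427130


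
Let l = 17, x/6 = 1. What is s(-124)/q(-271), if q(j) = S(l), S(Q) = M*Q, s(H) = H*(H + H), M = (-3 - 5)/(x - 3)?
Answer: -11532/17 ≈ -678.35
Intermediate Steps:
x = 6 (x = 6*1 = 6)
M = -8/3 (M = (-3 - 5)/(6 - 3) = -8/3 ≈ -2.6667)
s(H) = 2*H² (s(H) = H*(2*H) = 2*H²)
S(Q) = -8*Q/3
q(j) = -136/3 (q(j) = -8/3*17 = -136/3)
s(-124)/q(-271) = (2*(-124)²)/(-136/3) = (2*15376)*(-3/136) = 30752*(-3/136) = -11532/17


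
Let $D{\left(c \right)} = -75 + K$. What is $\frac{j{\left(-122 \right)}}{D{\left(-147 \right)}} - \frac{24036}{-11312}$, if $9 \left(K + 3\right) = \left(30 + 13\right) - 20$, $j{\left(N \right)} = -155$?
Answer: $\frac{163779}{39188} \approx 4.1793$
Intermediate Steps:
$K = - \frac{4}{9}$ ($K = -3 + \frac{\left(30 + 13\right) - 20}{9} = -3 + \frac{43 - 20}{9} = -3 + \frac{1}{9} \cdot 23 = -3 + \frac{23}{9} = - \frac{4}{9} \approx -0.44444$)
$D{\left(c \right)} = - \frac{679}{9}$ ($D{\left(c \right)} = -75 - \frac{4}{9} = - \frac{679}{9}$)
$\frac{j{\left(-122 \right)}}{D{\left(-147 \right)}} - \frac{24036}{-11312} = - \frac{155}{- \frac{679}{9}} - \frac{24036}{-11312} = \left(-155\right) \left(- \frac{9}{679}\right) - - \frac{6009}{2828} = \frac{1395}{679} + \frac{6009}{2828} = \frac{163779}{39188}$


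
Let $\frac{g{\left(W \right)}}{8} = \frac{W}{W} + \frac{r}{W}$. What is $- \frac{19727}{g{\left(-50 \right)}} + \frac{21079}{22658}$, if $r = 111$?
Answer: $\frac{5589751213}{2764276} \approx 2022.1$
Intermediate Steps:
$g{\left(W \right)} = 8 + \frac{888}{W}$ ($g{\left(W \right)} = 8 \left(\frac{W}{W} + \frac{111}{W}\right) = 8 \left(1 + \frac{111}{W}\right) = 8 + \frac{888}{W}$)
$- \frac{19727}{g{\left(-50 \right)}} + \frac{21079}{22658} = - \frac{19727}{8 + \frac{888}{-50}} + \frac{21079}{22658} = - \frac{19727}{8 + 888 \left(- \frac{1}{50}\right)} + 21079 \cdot \frac{1}{22658} = - \frac{19727}{8 - \frac{444}{25}} + \frac{21079}{22658} = - \frac{19727}{- \frac{244}{25}} + \frac{21079}{22658} = \left(-19727\right) \left(- \frac{25}{244}\right) + \frac{21079}{22658} = \frac{493175}{244} + \frac{21079}{22658} = \frac{5589751213}{2764276}$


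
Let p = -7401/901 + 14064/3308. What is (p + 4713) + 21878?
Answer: 19810719346/745127 ≈ 26587.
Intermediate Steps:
p = -2952711/745127 (p = -7401*1/901 + 14064*(1/3308) = -7401/901 + 3516/827 = -2952711/745127 ≈ -3.9627)
(p + 4713) + 21878 = (-2952711/745127 + 4713) + 21878 = 3508830840/745127 + 21878 = 19810719346/745127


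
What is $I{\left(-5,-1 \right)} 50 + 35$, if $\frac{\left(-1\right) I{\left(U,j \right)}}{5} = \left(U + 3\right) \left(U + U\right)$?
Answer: $-4965$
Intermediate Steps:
$I{\left(U,j \right)} = - 10 U \left(3 + U\right)$ ($I{\left(U,j \right)} = - 5 \left(U + 3\right) \left(U + U\right) = - 5 \left(3 + U\right) 2 U = - 5 \cdot 2 U \left(3 + U\right) = - 10 U \left(3 + U\right)$)
$I{\left(-5,-1 \right)} 50 + 35 = \left(-10\right) \left(-5\right) \left(3 - 5\right) 50 + 35 = \left(-10\right) \left(-5\right) \left(-2\right) 50 + 35 = \left(-100\right) 50 + 35 = -5000 + 35 = -4965$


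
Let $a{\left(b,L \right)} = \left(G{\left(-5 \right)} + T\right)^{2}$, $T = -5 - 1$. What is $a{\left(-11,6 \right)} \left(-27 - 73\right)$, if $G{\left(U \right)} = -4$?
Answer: $-10000$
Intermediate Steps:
$T = -6$ ($T = -5 - 1 = -6$)
$a{\left(b,L \right)} = 100$ ($a{\left(b,L \right)} = \left(-4 - 6\right)^{2} = \left(-10\right)^{2} = 100$)
$a{\left(-11,6 \right)} \left(-27 - 73\right) = 100 \left(-27 - 73\right) = 100 \left(-100\right) = -10000$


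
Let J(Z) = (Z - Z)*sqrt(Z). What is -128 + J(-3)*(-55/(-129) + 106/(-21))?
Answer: -128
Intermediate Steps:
J(Z) = 0 (J(Z) = 0*sqrt(Z) = 0)
-128 + J(-3)*(-55/(-129) + 106/(-21)) = -128 + 0*(-55/(-129) + 106/(-21)) = -128 + 0*(-55*(-1/129) + 106*(-1/21)) = -128 + 0*(55/129 - 106/21) = -128 + 0*(-1391/301) = -128 + 0 = -128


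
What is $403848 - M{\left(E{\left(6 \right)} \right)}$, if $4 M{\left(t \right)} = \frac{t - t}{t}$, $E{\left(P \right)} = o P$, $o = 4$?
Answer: $403848$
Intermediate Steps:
$E{\left(P \right)} = 4 P$
$M{\left(t \right)} = 0$ ($M{\left(t \right)} = \frac{\left(t - t\right) \frac{1}{t}}{4} = \frac{0 \frac{1}{t}}{4} = \frac{1}{4} \cdot 0 = 0$)
$403848 - M{\left(E{\left(6 \right)} \right)} = 403848 - 0 = 403848 + 0 = 403848$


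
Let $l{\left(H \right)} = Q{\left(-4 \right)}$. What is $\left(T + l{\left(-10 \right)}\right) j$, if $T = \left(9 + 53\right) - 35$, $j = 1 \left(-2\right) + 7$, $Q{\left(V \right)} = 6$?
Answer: $165$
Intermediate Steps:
$j = 5$ ($j = -2 + 7 = 5$)
$l{\left(H \right)} = 6$
$T = 27$ ($T = 62 - 35 = 27$)
$\left(T + l{\left(-10 \right)}\right) j = \left(27 + 6\right) 5 = 33 \cdot 5 = 165$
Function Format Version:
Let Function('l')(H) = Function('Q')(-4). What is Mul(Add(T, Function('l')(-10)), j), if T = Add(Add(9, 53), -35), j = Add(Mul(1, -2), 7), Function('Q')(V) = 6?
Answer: 165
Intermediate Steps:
j = 5 (j = Add(-2, 7) = 5)
Function('l')(H) = 6
T = 27 (T = Add(62, -35) = 27)
Mul(Add(T, Function('l')(-10)), j) = Mul(Add(27, 6), 5) = Mul(33, 5) = 165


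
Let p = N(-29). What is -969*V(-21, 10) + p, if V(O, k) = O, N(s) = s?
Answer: 20320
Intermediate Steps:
p = -29
-969*V(-21, 10) + p = -969*(-21) - 29 = 20349 - 29 = 20320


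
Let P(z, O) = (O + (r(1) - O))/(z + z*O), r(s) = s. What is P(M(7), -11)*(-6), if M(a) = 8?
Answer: 3/40 ≈ 0.075000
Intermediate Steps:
P(z, O) = 1/(z + O*z) (P(z, O) = (O + (1 - O))/(z + z*O) = 1/(z + O*z))
P(M(7), -11)*(-6) = (1/(8*(1 - 11)))*(-6) = ((1/8)/(-10))*(-6) = ((1/8)*(-1/10))*(-6) = -1/80*(-6) = 3/40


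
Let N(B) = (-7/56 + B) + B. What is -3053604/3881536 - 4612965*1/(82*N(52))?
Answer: -5977133183237/11020651088 ≈ -542.36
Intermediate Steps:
N(B) = -⅛ + 2*B (N(B) = (-7*1/56 + B) + B = (-⅛ + B) + B = -⅛ + 2*B)
-3053604/3881536 - 4612965*1/(82*N(52)) = -3053604/3881536 - 4612965*1/(82*(-⅛ + 2*52)) = -3053604*1/3881536 - 4612965*1/(82*(-⅛ + 104)) = -763401/970384 - 4612965/(82*(831/8)) = -763401/970384 - 4612965/34071/4 = -763401/970384 - 4612965*4/34071 = -763401/970384 - 6150620/11357 = -5977133183237/11020651088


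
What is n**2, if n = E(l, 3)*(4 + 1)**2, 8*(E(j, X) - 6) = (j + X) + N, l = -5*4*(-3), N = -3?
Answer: 455625/4 ≈ 1.1391e+5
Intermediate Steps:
l = 60 (l = -20*(-3) = 60)
E(j, X) = 45/8 + X/8 + j/8 (E(j, X) = 6 + ((j + X) - 3)/8 = 6 + ((X + j) - 3)/8 = 6 + (-3 + X + j)/8 = 6 + (-3/8 + X/8 + j/8) = 45/8 + X/8 + j/8)
n = 675/2 (n = (45/8 + (1/8)*3 + (1/8)*60)*(4 + 1)**2 = (45/8 + 3/8 + 15/2)*5**2 = (27/2)*25 = 675/2 ≈ 337.50)
n**2 = (675/2)**2 = 455625/4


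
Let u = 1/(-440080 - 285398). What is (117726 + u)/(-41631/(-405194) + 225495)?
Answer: 17303328202401119/33143194968388479 ≈ 0.52208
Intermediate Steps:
u = -1/725478 (u = 1/(-725478) = -1/725478 ≈ -1.3784e-6)
(117726 + u)/(-41631/(-405194) + 225495) = (117726 - 1/725478)/(-41631/(-405194) + 225495) = 85407623027/(725478*(-41631*(-1/405194) + 225495)) = 85407623027/(725478*(41631/405194 + 225495)) = 85407623027/(725478*(91369262661/405194)) = (85407623027/725478)*(405194/91369262661) = 17303328202401119/33143194968388479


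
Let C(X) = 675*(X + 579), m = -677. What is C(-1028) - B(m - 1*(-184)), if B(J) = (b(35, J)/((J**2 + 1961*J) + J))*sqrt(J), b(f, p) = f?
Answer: -303075 + 35*I*sqrt(493)/724217 ≈ -3.0308e+5 + 0.0010731*I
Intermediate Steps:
C(X) = 390825 + 675*X (C(X) = 675*(579 + X) = 390825 + 675*X)
B(J) = 35*sqrt(J)/(J**2 + 1962*J) (B(J) = (35/((J**2 + 1961*J) + J))*sqrt(J) = (35/(J**2 + 1962*J))*sqrt(J) = 35*sqrt(J)/(J**2 + 1962*J))
C(-1028) - B(m - 1*(-184)) = (390825 + 675*(-1028)) - 35/(sqrt(-677 - 1*(-184))*(1962 + (-677 - 1*(-184)))) = (390825 - 693900) - 35/(sqrt(-677 + 184)*(1962 + (-677 + 184))) = -303075 - 35/(sqrt(-493)*(1962 - 493)) = -303075 - 35*(-I*sqrt(493)/493)/1469 = -303075 - (-35)*I*sqrt(493)/724217 = -303075 + 35*I*sqrt(493)/724217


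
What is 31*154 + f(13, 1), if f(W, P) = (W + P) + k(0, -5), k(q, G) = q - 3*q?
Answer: 4788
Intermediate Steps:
k(q, G) = -2*q
f(W, P) = P + W (f(W, P) = (W + P) - 2*0 = (P + W) + 0 = P + W)
31*154 + f(13, 1) = 31*154 + (1 + 13) = 4774 + 14 = 4788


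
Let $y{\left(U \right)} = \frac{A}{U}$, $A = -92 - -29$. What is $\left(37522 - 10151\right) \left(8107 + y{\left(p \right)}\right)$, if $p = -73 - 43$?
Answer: $\frac{25741741225}{116} \approx 2.2191 \cdot 10^{8}$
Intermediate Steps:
$p = -116$ ($p = -73 - 43 = -116$)
$A = -63$ ($A = -92 + 29 = -63$)
$y{\left(U \right)} = - \frac{63}{U}$
$\left(37522 - 10151\right) \left(8107 + y{\left(p \right)}\right) = \left(37522 - 10151\right) \left(8107 - \frac{63}{-116}\right) = 27371 \left(8107 - - \frac{63}{116}\right) = 27371 \left(8107 + \frac{63}{116}\right) = 27371 \cdot \frac{940475}{116} = \frac{25741741225}{116}$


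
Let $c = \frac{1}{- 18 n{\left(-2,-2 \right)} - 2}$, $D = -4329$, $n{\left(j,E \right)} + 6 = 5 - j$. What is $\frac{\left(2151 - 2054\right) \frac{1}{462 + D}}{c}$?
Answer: $\frac{1940}{3867} \approx 0.50168$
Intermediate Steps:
$n{\left(j,E \right)} = -1 - j$ ($n{\left(j,E \right)} = -6 - \left(-5 + j\right) = -1 - j$)
$c = - \frac{1}{20}$ ($c = \frac{1}{- 18 \left(-1 - -2\right) - 2} = \frac{1}{- 18 \left(-1 + 2\right) - 2} = \frac{1}{\left(-18\right) 1 - 2} = \frac{1}{-18 - 2} = \frac{1}{-20} = - \frac{1}{20} \approx -0.05$)
$\frac{\left(2151 - 2054\right) \frac{1}{462 + D}}{c} = \frac{\left(2151 - 2054\right) \frac{1}{462 - 4329}}{- \frac{1}{20}} = \frac{97}{-3867} \left(-20\right) = 97 \left(- \frac{1}{3867}\right) \left(-20\right) = \left(- \frac{97}{3867}\right) \left(-20\right) = \frac{1940}{3867}$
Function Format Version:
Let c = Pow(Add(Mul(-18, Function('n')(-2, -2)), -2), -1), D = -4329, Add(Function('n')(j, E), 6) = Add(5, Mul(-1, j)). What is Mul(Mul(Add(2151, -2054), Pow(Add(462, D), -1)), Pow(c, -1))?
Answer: Rational(1940, 3867) ≈ 0.50168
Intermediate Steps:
Function('n')(j, E) = Add(-1, Mul(-1, j)) (Function('n')(j, E) = Add(-6, Add(5, Mul(-1, j))) = Add(-1, Mul(-1, j)))
c = Rational(-1, 20) (c = Pow(Add(Mul(-18, Add(-1, Mul(-1, -2))), -2), -1) = Pow(Add(Mul(-18, Add(-1, 2)), -2), -1) = Pow(Add(Mul(-18, 1), -2), -1) = Pow(Add(-18, -2), -1) = Pow(-20, -1) = Rational(-1, 20) ≈ -0.050000)
Mul(Mul(Add(2151, -2054), Pow(Add(462, D), -1)), Pow(c, -1)) = Mul(Mul(Add(2151, -2054), Pow(Add(462, -4329), -1)), Pow(Rational(-1, 20), -1)) = Mul(Mul(97, Pow(-3867, -1)), -20) = Mul(Mul(97, Rational(-1, 3867)), -20) = Mul(Rational(-97, 3867), -20) = Rational(1940, 3867)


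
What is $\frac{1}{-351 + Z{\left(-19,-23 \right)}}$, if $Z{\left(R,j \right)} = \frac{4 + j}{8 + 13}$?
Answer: $- \frac{21}{7390} \approx -0.0028417$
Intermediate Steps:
$Z{\left(R,j \right)} = \frac{4}{21} + \frac{j}{21}$ ($Z{\left(R,j \right)} = \frac{4 + j}{21} = \left(4 + j\right) \frac{1}{21} = \frac{4}{21} + \frac{j}{21}$)
$\frac{1}{-351 + Z{\left(-19,-23 \right)}} = \frac{1}{-351 + \left(\frac{4}{21} + \frac{1}{21} \left(-23\right)\right)} = \frac{1}{-351 + \left(\frac{4}{21} - \frac{23}{21}\right)} = \frac{1}{-351 - \frac{19}{21}} = \frac{1}{- \frac{7390}{21}} = - \frac{21}{7390}$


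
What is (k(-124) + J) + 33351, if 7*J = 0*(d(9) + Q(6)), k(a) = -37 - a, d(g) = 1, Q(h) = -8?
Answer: 33438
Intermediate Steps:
J = 0 (J = (0*(1 - 8))/7 = (0*(-7))/7 = (1/7)*0 = 0)
(k(-124) + J) + 33351 = ((-37 - 1*(-124)) + 0) + 33351 = ((-37 + 124) + 0) + 33351 = (87 + 0) + 33351 = 87 + 33351 = 33438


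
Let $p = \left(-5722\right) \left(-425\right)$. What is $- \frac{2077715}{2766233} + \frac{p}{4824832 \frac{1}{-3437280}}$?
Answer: $- \frac{361293931433071295}{208540773404} \approx -1.7325 \cdot 10^{6}$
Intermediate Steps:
$p = 2431850$
$- \frac{2077715}{2766233} + \frac{p}{4824832 \frac{1}{-3437280}} = - \frac{2077715}{2766233} + \frac{2431850}{4824832 \frac{1}{-3437280}} = \left(-2077715\right) \frac{1}{2766233} + \frac{2431850}{4824832 \left(- \frac{1}{3437280}\right)} = - \frac{2077715}{2766233} + \frac{2431850}{- \frac{150776}{107415}} = - \frac{2077715}{2766233} + 2431850 \left(- \frac{107415}{150776}\right) = - \frac{2077715}{2766233} - \frac{130608583875}{75388} = - \frac{361293931433071295}{208540773404}$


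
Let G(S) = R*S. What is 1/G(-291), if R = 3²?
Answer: -1/2619 ≈ -0.00038183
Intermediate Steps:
R = 9
G(S) = 9*S
1/G(-291) = 1/(9*(-291)) = 1/(-2619) = -1/2619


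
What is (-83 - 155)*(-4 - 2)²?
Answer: -8568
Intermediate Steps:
(-83 - 155)*(-4 - 2)² = -238*(-6)² = -238*36 = -8568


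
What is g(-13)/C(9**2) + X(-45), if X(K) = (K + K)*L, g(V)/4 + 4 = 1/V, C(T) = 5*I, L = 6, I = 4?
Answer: -35153/65 ≈ -540.82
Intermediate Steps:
C(T) = 20 (C(T) = 5*4 = 20)
g(V) = -16 + 4/V
X(K) = 12*K (X(K) = (K + K)*6 = (2*K)*6 = 12*K)
g(-13)/C(9**2) + X(-45) = (-16 + 4/(-13))/20 + 12*(-45) = (-16 + 4*(-1/13))*(1/20) - 540 = (-16 - 4/13)*(1/20) - 540 = -212/13*1/20 - 540 = -53/65 - 540 = -35153/65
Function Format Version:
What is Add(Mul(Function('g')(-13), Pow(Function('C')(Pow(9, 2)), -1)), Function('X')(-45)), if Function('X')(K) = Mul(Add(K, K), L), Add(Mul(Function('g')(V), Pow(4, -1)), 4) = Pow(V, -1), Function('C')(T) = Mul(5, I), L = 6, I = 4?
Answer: Rational(-35153, 65) ≈ -540.82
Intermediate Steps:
Function('C')(T) = 20 (Function('C')(T) = Mul(5, 4) = 20)
Function('g')(V) = Add(-16, Mul(4, Pow(V, -1)))
Function('X')(K) = Mul(12, K) (Function('X')(K) = Mul(Add(K, K), 6) = Mul(Mul(2, K), 6) = Mul(12, K))
Add(Mul(Function('g')(-13), Pow(Function('C')(Pow(9, 2)), -1)), Function('X')(-45)) = Add(Mul(Add(-16, Mul(4, Pow(-13, -1))), Pow(20, -1)), Mul(12, -45)) = Add(Mul(Add(-16, Mul(4, Rational(-1, 13))), Rational(1, 20)), -540) = Add(Mul(Add(-16, Rational(-4, 13)), Rational(1, 20)), -540) = Add(Mul(Rational(-212, 13), Rational(1, 20)), -540) = Add(Rational(-53, 65), -540) = Rational(-35153, 65)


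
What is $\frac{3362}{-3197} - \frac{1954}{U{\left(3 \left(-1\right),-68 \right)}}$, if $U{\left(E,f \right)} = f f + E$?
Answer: $- \frac{21782740}{14773337} \approx -1.4745$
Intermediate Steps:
$U{\left(E,f \right)} = E + f^{2}$ ($U{\left(E,f \right)} = f^{2} + E = E + f^{2}$)
$\frac{3362}{-3197} - \frac{1954}{U{\left(3 \left(-1\right),-68 \right)}} = \frac{3362}{-3197} - \frac{1954}{3 \left(-1\right) + \left(-68\right)^{2}} = 3362 \left(- \frac{1}{3197}\right) - \frac{1954}{-3 + 4624} = - \frac{3362}{3197} - \frac{1954}{4621} = - \frac{21782740}{14773337}$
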